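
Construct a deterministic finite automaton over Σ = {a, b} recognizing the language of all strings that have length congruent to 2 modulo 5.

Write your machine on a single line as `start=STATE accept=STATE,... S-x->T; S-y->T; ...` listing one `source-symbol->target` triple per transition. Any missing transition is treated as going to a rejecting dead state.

Count input length modulo 5: every symbol advances one step around the cycle q0 → q1 → q2 → q3 → q4 → q0. Accept at q2.
A 5-state machine:
        a   b  
>  q0   q1  q1 
   q1   q2  q2 
 * q2   q3  q3 
   q3   q4  q4 
   q4   q0  q0 
(> = start, * = accepting)

start=q0; accept=q2; q0-a->q1; q0-b->q1; q1-a->q2; q1-b->q2; q2-a->q3; q2-b->q3; q3-a->q4; q3-b->q4; q4-a->q0; q4-b->q0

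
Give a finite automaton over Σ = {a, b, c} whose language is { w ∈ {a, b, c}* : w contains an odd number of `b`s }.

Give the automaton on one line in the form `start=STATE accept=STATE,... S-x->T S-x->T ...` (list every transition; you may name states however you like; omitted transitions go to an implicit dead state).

start=s0 accept=s1 s0-a->s0 s0-b->s1 s0-c->s0 s1-a->s1 s1-b->s0 s1-c->s1

Keep the running count of `b`s modulo 2: each `b` advances along the cycle s0 → s1 → s0 while other symbols loop. Accept at s1.
With 2 states:
        a   b   c  
>  s0   s0  s1  s0 
 * s1   s1  s0  s1 
(> = start, * = accepting)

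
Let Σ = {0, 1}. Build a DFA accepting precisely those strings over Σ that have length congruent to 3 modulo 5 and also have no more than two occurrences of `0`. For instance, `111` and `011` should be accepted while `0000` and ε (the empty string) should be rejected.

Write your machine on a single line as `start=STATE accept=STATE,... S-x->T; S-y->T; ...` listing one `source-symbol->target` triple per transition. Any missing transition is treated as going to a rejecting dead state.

start=q0; accept=q7,q8,q9; q0-0->q1; q0-1->q2; q1-0->q3; q1-1->q4; q2-0->q4; q2-1->q5; q3-0->q6; q3-1->q7; q4-0->q7; q4-1->q8; q5-0->q8; q5-1->q9; q6-0->q6; q6-1->q6; q7-0->q6; q7-1->q10; q8-0->q10; q8-1->q11; q9-0->q11; q9-1->q12; q10-0->q6; q10-1->q13; q11-0->q13; q11-1->q14; q12-0->q14; q12-1->q0; q13-0->q6; q13-1->q15; q14-0->q15; q14-1->q1; q15-0->q6; q15-1->q3

Build one automaton per condition and run them in lockstep. The first has 5 states tracking the input length modulo 5; the second has 4 states tracking the count of `0`s, saturating at 3. A product state is a pair (one from each), accepting exactly when both do. Equivalent product states are then merged.
A 16-state machine:
          0    1  
>  q0     q1   q2 
   q1     q3   q4 
   q2     q4   q5 
   q3     q6   q7 
   q4     q7   q8 
   q5     q8   q9 
   q6     q6   q6 
 * q7     q6  q10 
 * q8    q10  q11 
 * q9    q11  q12 
   q10    q6  q13 
   q11   q13  q14 
   q12   q14   q0 
   q13    q6  q15 
   q14   q15   q1 
   q15    q6   q3 
(> = start, * = accepting)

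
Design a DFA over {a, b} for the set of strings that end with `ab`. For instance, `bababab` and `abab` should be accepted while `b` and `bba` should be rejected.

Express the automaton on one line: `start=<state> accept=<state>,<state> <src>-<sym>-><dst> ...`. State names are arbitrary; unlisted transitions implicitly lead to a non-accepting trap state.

Let each state record the length of the longest suffix of the input read so far that is also a prefix of `ab`. q1 means the last symbol is `a`; q2 means the last 2 symbols are `ab`. Accept only at q2, where the string currently ends in `ab`.
3 states suffice.
        a   b  
>  q0   q1  q0 
   q1   q1  q2 
 * q2   q1  q0 
(> = start, * = accepting)

start=q0 accept=q2 q0-a->q1 q0-b->q0 q1-a->q1 q1-b->q2 q2-a->q1 q2-b->q0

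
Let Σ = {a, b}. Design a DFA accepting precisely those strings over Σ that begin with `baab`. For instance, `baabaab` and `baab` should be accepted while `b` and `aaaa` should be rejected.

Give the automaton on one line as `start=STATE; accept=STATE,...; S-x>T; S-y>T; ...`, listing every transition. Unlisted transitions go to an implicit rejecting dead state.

Walk along `baab` while the input agrees: from S0 take `b` to S1, and so on. Any deviation drops to the rejecting sink S5. Once S4 is reached the prefix is confirmed and every continuation is accepted.
        a   b  
>  S0   S5  S1 
   S1   S2  S5 
   S2   S3  S5 
   S3   S5  S4 
 * S4   S4  S4 
   S5   S5  S5 
(> = start, * = accepting)

start=S0; accept=S4; S0-a>S5; S0-b>S1; S1-a>S2; S1-b>S5; S2-a>S3; S2-b>S5; S3-a>S5; S3-b>S4; S4-a>S4; S4-b>S4; S5-a>S5; S5-b>S5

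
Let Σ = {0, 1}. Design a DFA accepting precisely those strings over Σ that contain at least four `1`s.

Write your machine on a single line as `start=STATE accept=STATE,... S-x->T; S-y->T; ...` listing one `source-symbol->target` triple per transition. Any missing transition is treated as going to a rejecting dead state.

start=A; accept=E,F; A-0->A; A-1->B; B-0->B; B-1->C; C-0->C; C-1->D; D-0->D; D-1->E; E-0->E; E-1->F; F-0->F; F-1->F

Count `1`s, saturating at 5: states A through E mean 0 through 4 `1`s seen; F means more than 4. Each `1` increments (capped at F); other symbols loop. Accept from {E, F}.
With 6 states:
       0  1 
>  A   A  B 
   B   B  C 
   C   C  D 
   D   D  E 
 * E   E  F 
 * F   F  F 
(> = start, * = accepting)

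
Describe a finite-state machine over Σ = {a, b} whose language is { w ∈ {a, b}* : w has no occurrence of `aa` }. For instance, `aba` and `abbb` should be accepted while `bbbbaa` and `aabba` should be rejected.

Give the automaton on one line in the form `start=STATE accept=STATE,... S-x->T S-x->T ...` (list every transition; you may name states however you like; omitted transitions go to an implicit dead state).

start=S0 accept=S0,S1 S0-a->S1 S0-b->S0 S1-a->S2 S1-b->S0 S2-a->S2 S2-b->S2

Track partial matches of the forbidden pattern `aa`. State S2 is a dead state reached once `aa` has occurred; every other state accepts. S0 means no part of `aa` is currently matched.
With 3 states:
        a   b  
>* S0   S1  S0 
 * S1   S2  S0 
   S2   S2  S2 
(> = start, * = accepting)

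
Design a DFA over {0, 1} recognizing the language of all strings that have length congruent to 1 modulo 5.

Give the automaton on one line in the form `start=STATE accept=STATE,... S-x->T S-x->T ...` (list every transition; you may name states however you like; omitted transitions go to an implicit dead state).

start=S0 accept=S1 S0-0->S1 S0-1->S1 S1-0->S2 S1-1->S2 S2-0->S3 S2-1->S3 S3-0->S4 S3-1->S4 S4-0->S0 S4-1->S0

Only the length mod 5 matters, so use a 5-cycle: from any state, every input symbol moves to the next state, wrapping S4 back to S0. Mark S1 accepting.
A 5-state machine:
        0   1  
>  S0   S1  S1 
 * S1   S2  S2 
   S2   S3  S3 
   S3   S4  S4 
   S4   S0  S0 
(> = start, * = accepting)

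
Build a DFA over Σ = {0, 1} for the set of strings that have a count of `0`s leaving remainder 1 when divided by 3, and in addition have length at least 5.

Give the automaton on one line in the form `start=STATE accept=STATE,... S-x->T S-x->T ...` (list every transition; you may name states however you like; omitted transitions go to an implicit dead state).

Run two small machines in parallel and take their product. One (3 states) tracks the count of `0`s modulo 3; the other (7 states) tracks the input length, saturating at 6. Each combined state is a pair, one component from each; accept when both components accept.
With 18 states:
       0  1 
>  A   B  C 
   B   D  E 
   C   E  F 
   D   G  H 
   E   H  I 
   F   I  G 
   G   J  K 
   H   K  L 
   I   L  J 
   J   M  N 
   K   N  O 
   L   O  M 
   M   P  Q 
 * N   Q  R 
   O   R  P 
   P   R  P 
   Q   P  Q 
 * R   Q  R 
(> = start, * = accepting)

start=A accept=N,R A-0->B A-1->C B-0->D B-1->E C-0->E C-1->F D-0->G D-1->H E-0->H E-1->I F-0->I F-1->G G-0->J G-1->K H-0->K H-1->L I-0->L I-1->J J-0->M J-1->N K-0->N K-1->O L-0->O L-1->M M-0->P M-1->Q N-0->Q N-1->R O-0->R O-1->P P-0->R P-1->P Q-0->P Q-1->Q R-0->Q R-1->R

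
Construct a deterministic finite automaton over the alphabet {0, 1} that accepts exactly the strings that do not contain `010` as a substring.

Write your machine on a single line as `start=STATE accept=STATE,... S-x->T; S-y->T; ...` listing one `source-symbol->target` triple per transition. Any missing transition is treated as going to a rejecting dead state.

Track partial matches of the forbidden pattern `010`. State S3 is a dead state reached once `010` has occurred; every other state accepts. S0 means no part of `010` is currently matched.
4 states suffice.
        0   1  
>* S0   S1  S0 
 * S1   S1  S2 
 * S2   S3  S0 
   S3   S3  S3 
(> = start, * = accepting)

start=S0; accept=S0,S1,S2; S0-0->S1; S0-1->S0; S1-0->S1; S1-1->S2; S2-0->S3; S2-1->S0; S3-0->S3; S3-1->S3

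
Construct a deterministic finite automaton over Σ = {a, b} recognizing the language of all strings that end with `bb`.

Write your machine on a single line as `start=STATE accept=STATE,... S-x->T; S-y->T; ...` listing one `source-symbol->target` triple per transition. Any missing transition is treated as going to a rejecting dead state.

start=q0; accept=q2; q0-a->q0; q0-b->q1; q1-a->q0; q1-b->q2; q2-a->q0; q2-b->q2

Let each state record the length of the longest suffix of the input read so far that is also a prefix of `bb`. q1 means the last symbol is `b`; q2 means the last 2 symbols are `bb`. Accept only at q2, where the string currently ends in `bb`.
With 3 states:
        a   b  
>  q0   q0  q1 
   q1   q0  q2 
 * q2   q0  q2 
(> = start, * = accepting)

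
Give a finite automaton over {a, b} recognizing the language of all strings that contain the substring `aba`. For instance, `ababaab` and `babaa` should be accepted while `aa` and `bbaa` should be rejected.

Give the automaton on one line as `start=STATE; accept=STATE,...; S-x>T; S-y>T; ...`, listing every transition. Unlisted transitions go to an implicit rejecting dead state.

States q0..q2 record the length of the longest prefix of `aba` that matches the current input suffix. Reaching q3 means `aba` has been seen, and we stay there forever. Accept from q3.
A 4-state machine:
        a   b  
>  q0   q1  q0 
   q1   q1  q2 
   q2   q3  q0 
 * q3   q3  q3 
(> = start, * = accepting)

start=q0; accept=q3; q0-a>q1; q0-b>q0; q1-a>q1; q1-b>q2; q2-a>q3; q2-b>q0; q3-a>q3; q3-b>q3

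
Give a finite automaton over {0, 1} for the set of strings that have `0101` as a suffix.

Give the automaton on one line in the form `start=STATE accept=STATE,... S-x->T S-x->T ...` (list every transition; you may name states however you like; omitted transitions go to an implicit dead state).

start=q0 accept=q4 q0-0->q1 q0-1->q0 q1-0->q1 q1-1->q2 q2-0->q3 q2-1->q0 q3-0->q1 q3-1->q4 q4-0->q3 q4-1->q0

Remember how much of `0101` the current input suffix matches. State q0 means no match yet; q1 means the last symbol is `0`; q2 means the last 2 symbols are `01`; q3 means the last 3 symbols are `010`; q4 means the last 4 symbols are `0101`. Only q4 accepts. On a mismatch, fall back to the longest proper suffix that is still a prefix of `0101`.
With 5 states:
        0   1  
>  q0   q1  q0 
   q1   q1  q2 
   q2   q3  q0 
   q3   q1  q4 
 * q4   q3  q0 
(> = start, * = accepting)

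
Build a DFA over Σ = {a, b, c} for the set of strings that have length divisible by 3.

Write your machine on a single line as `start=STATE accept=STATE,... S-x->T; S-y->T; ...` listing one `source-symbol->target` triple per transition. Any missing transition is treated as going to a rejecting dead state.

start=q0; accept=q0; q0-a->q1; q0-b->q1; q0-c->q1; q1-a->q2; q1-b->q2; q1-c->q2; q2-a->q0; q2-b->q0; q2-c->q0

Count input length modulo 3: every symbol advances one step around the cycle q0 → q1 → q2 → q0. Accept at q0.
3 states suffice.
        a   b   c  
>* q0   q1  q1  q1 
   q1   q2  q2  q2 
   q2   q0  q0  q0 
(> = start, * = accepting)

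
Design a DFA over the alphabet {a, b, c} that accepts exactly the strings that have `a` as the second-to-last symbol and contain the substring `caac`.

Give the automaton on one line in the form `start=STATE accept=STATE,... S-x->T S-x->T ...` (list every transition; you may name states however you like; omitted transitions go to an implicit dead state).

Run two small machines in parallel and take their product. One (13 states) tracks the last 2 symbols read; the other (5 states) tracks whether and how much of `caac` has been seen. Each combined state is a pair, one component from each; accept when both components accept.
With 23 states:
          a    b    c  
>  S0     S1   S2   S3 
   S1     S4   S5   S6 
   S2     S7   S8   S9 
   S3    S10  S11  S12 
   S4     S4   S5   S6 
   S5     S7   S8   S9 
   S6    S10  S11  S12 
   S7     S4   S5   S6 
   S8     S7   S8   S9 
   S9    S10  S11  S12 
   S10   S13   S5   S6 
   S11    S7   S8   S9 
   S12   S10  S11  S12 
   S13    S4   S5  S14 
 * S14   S15  S16  S17 
   S15   S18  S19  S14 
   S16   S20  S21  S22 
   S17   S15  S16  S17 
 * S18   S18  S19  S14 
 * S19   S20  S21  S22 
   S20   S18  S19  S14 
   S21   S20  S21  S22 
   S22   S15  S16  S17 
(> = start, * = accepting)

start=S0 accept=S14,S18,S19 S0-a->S1 S0-b->S2 S0-c->S3 S1-a->S4 S1-b->S5 S1-c->S6 S2-a->S7 S2-b->S8 S2-c->S9 S3-a->S10 S3-b->S11 S3-c->S12 S4-a->S4 S4-b->S5 S4-c->S6 S5-a->S7 S5-b->S8 S5-c->S9 S6-a->S10 S6-b->S11 S6-c->S12 S7-a->S4 S7-b->S5 S7-c->S6 S8-a->S7 S8-b->S8 S8-c->S9 S9-a->S10 S9-b->S11 S9-c->S12 S10-a->S13 S10-b->S5 S10-c->S6 S11-a->S7 S11-b->S8 S11-c->S9 S12-a->S10 S12-b->S11 S12-c->S12 S13-a->S4 S13-b->S5 S13-c->S14 S14-a->S15 S14-b->S16 S14-c->S17 S15-a->S18 S15-b->S19 S15-c->S14 S16-a->S20 S16-b->S21 S16-c->S22 S17-a->S15 S17-b->S16 S17-c->S17 S18-a->S18 S18-b->S19 S18-c->S14 S19-a->S20 S19-b->S21 S19-c->S22 S20-a->S18 S20-b->S19 S20-c->S14 S21-a->S20 S21-b->S21 S21-c->S22 S22-a->S15 S22-b->S16 S22-c->S17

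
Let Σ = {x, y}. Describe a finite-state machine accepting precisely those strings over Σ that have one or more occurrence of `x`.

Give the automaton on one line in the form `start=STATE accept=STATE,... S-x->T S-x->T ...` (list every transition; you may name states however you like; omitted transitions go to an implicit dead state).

Only the number of `x`s matters, and only up to 2. Make a chain S0 → S1 → S2 advanced by each `x` (with S2 absorbing); every other symbol self-loops. The accepting set is {S1, S2}.
3 states suffice.
        x   y  
>  S0   S1  S0 
 * S1   S2  S1 
 * S2   S2  S2 
(> = start, * = accepting)

start=S0 accept=S1,S2 S0-x->S1 S0-y->S0 S1-x->S2 S1-y->S1 S2-x->S2 S2-y->S2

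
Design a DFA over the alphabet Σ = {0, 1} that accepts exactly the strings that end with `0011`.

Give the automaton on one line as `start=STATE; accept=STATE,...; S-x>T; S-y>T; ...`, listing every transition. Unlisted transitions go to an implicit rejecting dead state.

Let each state record the length of the longest suffix of the input read so far that is also a prefix of `0011`. B means the last symbol is `0`; C means the last 2 symbols are `00`; D means the last 3 symbols are `001`; E means the last 4 symbols are `0011`. Accept only at E, where the string currently ends in `0011`.
With 5 states:
       0  1 
>  A   B  A 
   B   C  A 
   C   C  D 
   D   B  E 
 * E   B  A 
(> = start, * = accepting)

start=A; accept=E; A-0>B; A-1>A; B-0>C; B-1>A; C-0>C; C-1>D; D-0>B; D-1>E; E-0>B; E-1>A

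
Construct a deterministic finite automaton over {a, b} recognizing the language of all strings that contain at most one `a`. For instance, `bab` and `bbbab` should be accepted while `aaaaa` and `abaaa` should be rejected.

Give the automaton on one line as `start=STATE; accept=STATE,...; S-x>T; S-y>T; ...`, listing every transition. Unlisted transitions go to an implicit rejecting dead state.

start=S0; accept=S0,S1; S0-a>S1; S0-b>S0; S1-a>S2; S1-b>S1; S2-a>S2; S2-b>S2

Only the number of `a`s matters, and only up to 2. Make a chain S0 → S1 → S2 advanced by each `a` (with S2 absorbing); every other symbol self-loops. The accepting set is {S0, S1}.
A 3-state machine:
        a   b  
>* S0   S1  S0 
 * S1   S2  S1 
   S2   S2  S2 
(> = start, * = accepting)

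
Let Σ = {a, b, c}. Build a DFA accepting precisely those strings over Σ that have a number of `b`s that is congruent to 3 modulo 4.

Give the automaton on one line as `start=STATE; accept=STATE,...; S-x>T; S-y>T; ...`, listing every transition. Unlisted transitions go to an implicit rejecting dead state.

Keep the running count of `b`s modulo 4: each `b` advances along the cycle s0 → s1 → s2 → s3 → s0 while other symbols loop. Accept at s3.
        a   b   c  
>  s0   s0  s1  s0 
   s1   s1  s2  s1 
   s2   s2  s3  s2 
 * s3   s3  s0  s3 
(> = start, * = accepting)

start=s0; accept=s3; s0-a>s0; s0-b>s1; s0-c>s0; s1-a>s1; s1-b>s2; s1-c>s1; s2-a>s2; s2-b>s3; s2-c>s2; s3-a>s3; s3-b>s0; s3-c>s3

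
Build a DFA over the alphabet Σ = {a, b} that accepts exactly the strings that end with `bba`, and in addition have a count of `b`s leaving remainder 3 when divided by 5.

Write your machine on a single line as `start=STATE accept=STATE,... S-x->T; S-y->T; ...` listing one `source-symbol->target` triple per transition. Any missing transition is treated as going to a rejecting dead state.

Build one automaton per condition and run them in lockstep. One (4 states) tracks how much of the suffix `bba` has currently been matched; the other (5 states) tracks the count of `b`s modulo 5. Each combined state is a pair, one component from each; accept when both components accept. Minimizing collapses redundant product states.
An 8-state machine:
        a   b  
>  q0   q0  q1 
   q1   q1  q2 
   q2   q3  q4 
   q3   q3  q5 
   q4   q6  q7 
   q5   q5  q7 
 * q6   q5  q7 
   q7   q7  q0 
(> = start, * = accepting)

start=q0; accept=q6; q0-a->q0; q0-b->q1; q1-a->q1; q1-b->q2; q2-a->q3; q2-b->q4; q3-a->q3; q3-b->q5; q4-a->q6; q4-b->q7; q5-a->q5; q5-b->q7; q6-a->q5; q6-b->q7; q7-a->q7; q7-b->q0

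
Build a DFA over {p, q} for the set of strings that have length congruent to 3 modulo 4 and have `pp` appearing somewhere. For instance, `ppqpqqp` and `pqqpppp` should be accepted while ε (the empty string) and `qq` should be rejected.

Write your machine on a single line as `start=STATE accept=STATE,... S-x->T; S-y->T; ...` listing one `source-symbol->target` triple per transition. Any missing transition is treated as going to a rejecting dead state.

Handle the two conditions separately and then intersect. The first has 4 states tracking the input length modulo 4; the second has 3 states tracking whether and how much of `pp` has been seen. A product state is a pair (one from each), accepting exactly when both do.
          p    q  
>  s0     s1   s2 
   s1     s3   s4 
   s2     s5   s4 
   s3     s6   s6 
   s4     s7   s8 
   s5     s6   s8 
 * s6     s9   s9 
   s7     s9   s0 
   s8    s10   s0 
   s9    s11  s11 
   s10   s11   s2 
   s11    s3   s3 
(> = start, * = accepting)

start=s0; accept=s6; s0-p->s1; s0-q->s2; s1-p->s3; s1-q->s4; s2-p->s5; s2-q->s4; s3-p->s6; s3-q->s6; s4-p->s7; s4-q->s8; s5-p->s6; s5-q->s8; s6-p->s9; s6-q->s9; s7-p->s9; s7-q->s0; s8-p->s10; s8-q->s0; s9-p->s11; s9-q->s11; s10-p->s11; s10-q->s2; s11-p->s3; s11-q->s3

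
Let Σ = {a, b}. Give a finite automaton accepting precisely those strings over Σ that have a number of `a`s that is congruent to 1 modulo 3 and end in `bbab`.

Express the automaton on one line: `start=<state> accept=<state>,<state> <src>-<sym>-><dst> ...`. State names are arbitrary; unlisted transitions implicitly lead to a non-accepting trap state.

Handle the two conditions separately and then intersect. The first has 3 states tracking the count of `a`s modulo 3; the second has 5 states tracking how much of the suffix `bbab` has currently been matched. A product state is a pair (one from each), accepting exactly when both do.
A 15-state machine:
          a    b  
>  S0     S1   S2 
   S1     S3   S4 
   S2     S1   S5 
   S3     S0   S6 
   S4     S3   S7 
   S5     S8   S5 
   S6     S0   S9 
   S7    S10   S7 
   S8     S3  S11 
   S9    S12   S9 
   S10    S0  S13 
 * S11    S3   S7 
   S12    S1  S14 
   S13    S0   S9 
   S14    S1   S5 
(> = start, * = accepting)

start=S0 accept=S11 S0-a->S1 S0-b->S2 S1-a->S3 S1-b->S4 S2-a->S1 S2-b->S5 S3-a->S0 S3-b->S6 S4-a->S3 S4-b->S7 S5-a->S8 S5-b->S5 S6-a->S0 S6-b->S9 S7-a->S10 S7-b->S7 S8-a->S3 S8-b->S11 S9-a->S12 S9-b->S9 S10-a->S0 S10-b->S13 S11-a->S3 S11-b->S7 S12-a->S1 S12-b->S14 S13-a->S0 S13-b->S9 S14-a->S1 S14-b->S5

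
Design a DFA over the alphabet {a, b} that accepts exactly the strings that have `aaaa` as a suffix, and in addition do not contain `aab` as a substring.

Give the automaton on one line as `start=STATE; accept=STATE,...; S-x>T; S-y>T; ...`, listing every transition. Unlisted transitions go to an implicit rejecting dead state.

Run two small machines in parallel and take their product. One (5 states) tracks how much of the suffix `aaaa` has currently been matched; the other (4 states) tracks partial matches of the forbidden pattern `aab`. Each combined state is a pair, one component from each; accept when both components accept. Minimizing collapses redundant product states.
6 states suffice.
        a   b  
>  S0   S1  S0 
   S1   S2  S0 
   S2   S3  S4 
   S3   S5  S4 
   S4   S4  S4 
 * S5   S5  S4 
(> = start, * = accepting)

start=S0; accept=S5; S0-a>S1; S0-b>S0; S1-a>S2; S1-b>S0; S2-a>S3; S2-b>S4; S3-a>S5; S3-b>S4; S4-a>S4; S4-b>S4; S5-a>S5; S5-b>S4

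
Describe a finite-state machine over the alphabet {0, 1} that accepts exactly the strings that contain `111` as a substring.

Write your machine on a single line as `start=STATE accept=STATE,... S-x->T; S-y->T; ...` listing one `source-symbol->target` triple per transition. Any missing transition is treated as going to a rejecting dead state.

States S0..S2 record the length of the longest prefix of `111` that matches the current input suffix. Reaching S3 means `111` has been seen, and we stay there forever. Accept from S3.
        0   1  
>  S0   S0  S1 
   S1   S0  S2 
   S2   S0  S3 
 * S3   S3  S3 
(> = start, * = accepting)

start=S0; accept=S3; S0-0->S0; S0-1->S1; S1-0->S0; S1-1->S2; S2-0->S0; S2-1->S3; S3-0->S3; S3-1->S3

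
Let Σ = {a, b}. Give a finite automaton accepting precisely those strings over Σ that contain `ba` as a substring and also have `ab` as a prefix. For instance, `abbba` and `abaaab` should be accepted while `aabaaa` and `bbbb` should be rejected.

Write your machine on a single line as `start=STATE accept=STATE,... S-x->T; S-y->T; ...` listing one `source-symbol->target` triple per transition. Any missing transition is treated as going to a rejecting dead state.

start=S0; accept=S6; S0-a->S1; S0-b->S2; S1-a->S3; S1-b->S4; S2-a->S5; S2-b->S2; S3-a->S3; S3-b->S2; S4-a->S6; S4-b->S4; S5-a->S5; S5-b->S5; S6-a->S6; S6-b->S6

Build one automaton per condition and run them in lockstep. One (3 states) tracks whether and how much of `ba` has been seen; the other (4 states) tracks whether the input so far still matches the prefix `ab`. Each combined state is a pair, one component from each; accept when both components accept.
7 states suffice.
        a   b  
>  S0   S1  S2 
   S1   S3  S4 
   S2   S5  S2 
   S3   S3  S2 
   S4   S6  S4 
   S5   S5  S5 
 * S6   S6  S6 
(> = start, * = accepting)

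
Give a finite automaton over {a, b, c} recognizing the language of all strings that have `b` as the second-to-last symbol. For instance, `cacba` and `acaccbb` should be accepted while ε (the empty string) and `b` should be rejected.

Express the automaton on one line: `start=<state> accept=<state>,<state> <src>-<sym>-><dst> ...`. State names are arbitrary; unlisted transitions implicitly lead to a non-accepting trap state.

Because acceptance depends on a position counted from the end, the machine has to buffer the most recent 2 symbols. Make each state the string of the last up-to-2 symbols read; on input `x` shift the window left and append `x`. Accept when the buffered window has length 2 and begins with `b`.
          a    b    c  
>  s0     s1   s2   s3 
   s1     s4   s5   s6 
   s2     s7   s8   s9 
   s3    s10  s11  s12 
   s4     s4   s5   s6 
   s5     s7   s8   s9 
   s6    s10  s11  s12 
 * s7     s4   s5   s6 
 * s8     s7   s8   s9 
 * s9    s10  s11  s12 
   s10    s4   s5   s6 
   s11    s7   s8   s9 
   s12   s10  s11  s12 
(> = start, * = accepting)

start=s0 accept=s7,s8,s9 s0-a->s1 s0-b->s2 s0-c->s3 s1-a->s4 s1-b->s5 s1-c->s6 s2-a->s7 s2-b->s8 s2-c->s9 s3-a->s10 s3-b->s11 s3-c->s12 s4-a->s4 s4-b->s5 s4-c->s6 s5-a->s7 s5-b->s8 s5-c->s9 s6-a->s10 s6-b->s11 s6-c->s12 s7-a->s4 s7-b->s5 s7-c->s6 s8-a->s7 s8-b->s8 s8-c->s9 s9-a->s10 s9-b->s11 s9-c->s12 s10-a->s4 s10-b->s5 s10-c->s6 s11-a->s7 s11-b->s8 s11-c->s9 s12-a->s10 s12-b->s11 s12-c->s12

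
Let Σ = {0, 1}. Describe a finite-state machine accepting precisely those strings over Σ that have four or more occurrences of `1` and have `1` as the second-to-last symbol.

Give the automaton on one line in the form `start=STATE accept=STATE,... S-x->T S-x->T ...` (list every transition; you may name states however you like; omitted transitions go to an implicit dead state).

Run two small machines in parallel and take their product. One (6 states) tracks the count of `1`s, saturating at 5; the other (7 states) tracks the last 2 symbols read. Each combined state is a pair, one component from each; accept when both components accept. After merging equivalent states the machine shrinks.
8 states suffice.
        0   1  
>  q0   q0  q1 
   q1   q1  q2 
   q2   q2  q3 
   q3   q4  q5 
   q4   q4  q6 
 * q5   q7  q5 
   q6   q7  q5 
 * q7   q4  q6 
(> = start, * = accepting)

start=q0 accept=q5,q7 q0-0->q0 q0-1->q1 q1-0->q1 q1-1->q2 q2-0->q2 q2-1->q3 q3-0->q4 q3-1->q5 q4-0->q4 q4-1->q6 q5-0->q7 q5-1->q5 q6-0->q7 q6-1->q5 q7-0->q4 q7-1->q6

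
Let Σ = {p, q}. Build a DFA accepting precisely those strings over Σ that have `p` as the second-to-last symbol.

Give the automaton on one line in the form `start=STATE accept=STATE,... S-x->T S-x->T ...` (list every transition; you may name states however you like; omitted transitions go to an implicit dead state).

Because acceptance depends on a position counted from the end, the machine has to buffer the most recent 2 symbols. Make each state the string of the last up-to-2 symbols read; on input `x` shift the window left and append `x`. Accept when the buffered window has length 2 and begins with `p`.
        p   q  
>  S0   S1  S2 
   S1   S3  S4 
   S2   S5  S6 
 * S3   S3  S4 
 * S4   S5  S6 
   S5   S3  S4 
   S6   S5  S6 
(> = start, * = accepting)

start=S0 accept=S3,S4 S0-p->S1 S0-q->S2 S1-p->S3 S1-q->S4 S2-p->S5 S2-q->S6 S3-p->S3 S3-q->S4 S4-p->S5 S4-q->S6 S5-p->S3 S5-q->S4 S6-p->S5 S6-q->S6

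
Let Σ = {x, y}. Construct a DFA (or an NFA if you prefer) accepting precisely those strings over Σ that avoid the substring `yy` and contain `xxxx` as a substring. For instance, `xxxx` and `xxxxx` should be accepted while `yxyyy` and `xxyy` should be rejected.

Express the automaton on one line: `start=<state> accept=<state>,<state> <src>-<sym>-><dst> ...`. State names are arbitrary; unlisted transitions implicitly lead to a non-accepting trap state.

Handle the two conditions separately and then intersect. One (3 states) tracks partial matches of the forbidden pattern `yy`; the other (5 states) tracks whether and how much of `xxxx` has been seen. Each combined state is a pair, one component from each; accept when both components accept. Equivalent product states are then merged.
With 8 states:
       x  y 
>  A   B  C 
   B   D  C 
   C   B  E 
   D   F  C 
   E   E  E 
   F   G  C 
 * G   G  H 
 * H   G  E 
(> = start, * = accepting)

start=A accept=G,H A-x->B A-y->C B-x->D B-y->C C-x->B C-y->E D-x->F D-y->C E-x->E E-y->E F-x->G F-y->C G-x->G G-y->H H-x->G H-y->E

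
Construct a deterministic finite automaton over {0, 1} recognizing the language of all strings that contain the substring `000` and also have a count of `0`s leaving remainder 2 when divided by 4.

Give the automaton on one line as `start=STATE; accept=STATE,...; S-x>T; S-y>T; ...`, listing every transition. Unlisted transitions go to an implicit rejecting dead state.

start=A; accept=N; A-0>B; A-1>A; B-0>C; B-1>D; C-0>E; C-1>F; D-0>G; D-1>D; E-0>H; E-1>E; F-0>I; F-1>F; G-0>J; G-1>F; H-0>K; H-1>H; I-0>L; I-1>M; J-0>H; J-1>M; K-0>N; K-1>K; L-0>K; L-1>A; M-0>O; M-1>M; N-0>E; N-1>N; O-0>P; O-1>A; P-0>N; P-1>D

Run two small machines in parallel and take their product. One (4 states) tracks whether and how much of `000` has been seen; the other (4 states) tracks the count of `0`s modulo 4. Each combined state is a pair, one component from each; accept when both components accept.
With 16 states:
       0  1 
>  A   B  A 
   B   C  D 
   C   E  F 
   D   G  D 
   E   H  E 
   F   I  F 
   G   J  F 
   H   K  H 
   I   L  M 
   J   H  M 
   K   N  K 
   L   K  A 
   M   O  M 
 * N   E  N 
   O   P  A 
   P   N  D 
(> = start, * = accepting)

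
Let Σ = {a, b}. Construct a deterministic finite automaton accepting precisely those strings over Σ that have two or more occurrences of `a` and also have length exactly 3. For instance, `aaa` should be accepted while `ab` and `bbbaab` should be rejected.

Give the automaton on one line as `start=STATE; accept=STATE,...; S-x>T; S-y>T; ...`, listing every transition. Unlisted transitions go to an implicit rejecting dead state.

Handle the two conditions separately and then intersect. The first has 4 states tracking the count of `a`s, saturating at 3; the second has 5 states tracking the input length, saturating at 4. A product state is a pair (one from each), accepting exactly when both do.
          a    b  
>  S0     S1   S2 
   S1     S3   S4 
   S2     S4   S5 
   S3     S6   S7 
   S4     S7   S8 
   S5     S8   S9 
 * S6    S10  S10 
 * S7    S10  S11 
   S8    S11  S12 
   S9    S12  S13 
   S10   S10  S10 
   S11   S10  S11 
   S12   S11  S12 
   S13   S12  S13 
(> = start, * = accepting)

start=S0; accept=S6,S7; S0-a>S1; S0-b>S2; S1-a>S3; S1-b>S4; S2-a>S4; S2-b>S5; S3-a>S6; S3-b>S7; S4-a>S7; S4-b>S8; S5-a>S8; S5-b>S9; S6-a>S10; S6-b>S10; S7-a>S10; S7-b>S11; S8-a>S11; S8-b>S12; S9-a>S12; S9-b>S13; S10-a>S10; S10-b>S10; S11-a>S10; S11-b>S11; S12-a>S11; S12-b>S12; S13-a>S12; S13-b>S13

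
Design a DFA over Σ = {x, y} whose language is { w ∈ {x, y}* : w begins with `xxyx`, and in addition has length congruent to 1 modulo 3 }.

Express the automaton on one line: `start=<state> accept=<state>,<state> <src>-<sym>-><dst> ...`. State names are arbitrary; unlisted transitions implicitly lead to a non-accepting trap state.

Handle the two conditions separately and then intersect. The first has 6 states tracking whether the input so far still matches the prefix `xxyx`; the second has 3 states tracking the input length modulo 3. A product state is a pair (one from each), accepting exactly when both do. Equivalent product states are then merged.
8 states suffice.
        x   y  
>  S0   S1  S2 
   S1   S3  S2 
   S2   S2  S2 
   S3   S2  S4 
   S4   S5  S2 
 * S5   S6  S6 
   S6   S7  S7 
   S7   S5  S5 
(> = start, * = accepting)

start=S0 accept=S5 S0-x->S1 S0-y->S2 S1-x->S3 S1-y->S2 S2-x->S2 S2-y->S2 S3-x->S2 S3-y->S4 S4-x->S5 S4-y->S2 S5-x->S6 S5-y->S6 S6-x->S7 S6-y->S7 S7-x->S5 S7-y->S5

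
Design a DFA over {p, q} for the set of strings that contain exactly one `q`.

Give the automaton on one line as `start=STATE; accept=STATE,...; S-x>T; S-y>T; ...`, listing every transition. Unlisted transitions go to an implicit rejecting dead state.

Count `q`s, saturating at 2: state S0 means no `q` yet, S1 means one `q` seen, S2 means more than one. Each `q` increments (capped at S2); other symbols loop. Accept from {S1}.
A 3-state machine:
        p   q  
>  S0   S0  S1 
 * S1   S1  S2 
   S2   S2  S2 
(> = start, * = accepting)

start=S0; accept=S1; S0-p>S0; S0-q>S1; S1-p>S1; S1-q>S2; S2-p>S2; S2-q>S2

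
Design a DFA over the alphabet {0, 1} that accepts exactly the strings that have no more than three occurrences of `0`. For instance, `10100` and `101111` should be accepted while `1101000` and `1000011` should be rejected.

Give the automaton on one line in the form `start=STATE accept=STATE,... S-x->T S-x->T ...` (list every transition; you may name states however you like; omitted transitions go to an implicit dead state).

start=s0 accept=s0,s1,s2,s3 s0-0->s1 s0-1->s0 s1-0->s2 s1-1->s1 s2-0->s3 s2-1->s2 s3-0->s4 s3-1->s3 s4-0->s4 s4-1->s4

Only the number of `0`s matters, and only up to 4. Make a chain s0 → s1 → s2 → s3 → s4 advanced by each `0` (with s4 absorbing); every other symbol self-loops. The accepting set is {s0, s1, s2, s3}.
        0   1  
>* s0   s1  s0 
 * s1   s2  s1 
 * s2   s3  s2 
 * s3   s4  s3 
   s4   s4  s4 
(> = start, * = accepting)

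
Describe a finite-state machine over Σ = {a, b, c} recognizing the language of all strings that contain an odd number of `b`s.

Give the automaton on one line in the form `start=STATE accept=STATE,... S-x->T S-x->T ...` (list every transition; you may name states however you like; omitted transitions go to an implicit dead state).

start=s0 accept=s1 s0-a->s0 s0-b->s1 s0-c->s0 s1-a->s1 s1-b->s0 s1-c->s1

Keep the running count of `b`s modulo 2: each `b` advances along the cycle s0 → s1 → s0 while other symbols loop. Accept at s1.
2 states suffice.
        a   b   c  
>  s0   s0  s1  s0 
 * s1   s1  s0  s1 
(> = start, * = accepting)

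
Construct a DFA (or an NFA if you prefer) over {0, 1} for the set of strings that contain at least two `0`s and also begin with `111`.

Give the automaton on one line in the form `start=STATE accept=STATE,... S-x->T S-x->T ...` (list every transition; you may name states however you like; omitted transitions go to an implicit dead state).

Handle the two conditions separately and then intersect. The first has 4 states tracking the count of `0`s, saturating at 3; the second has 5 states tracking whether the input so far still matches the prefix `111`. A product state is a pair (one from each), accepting exactly when both do. Equivalent product states are then merged.
7 states suffice.
        0   1  
>  s0   s1  s2 
   s1   s1  s1 
   s2   s1  s3 
   s3   s1  s4 
   s4   s5  s4 
   s5   s6  s5 
 * s6   s6  s6 
(> = start, * = accepting)

start=s0 accept=s6 s0-0->s1 s0-1->s2 s1-0->s1 s1-1->s1 s2-0->s1 s2-1->s3 s3-0->s1 s3-1->s4 s4-0->s5 s4-1->s4 s5-0->s6 s5-1->s5 s6-0->s6 s6-1->s6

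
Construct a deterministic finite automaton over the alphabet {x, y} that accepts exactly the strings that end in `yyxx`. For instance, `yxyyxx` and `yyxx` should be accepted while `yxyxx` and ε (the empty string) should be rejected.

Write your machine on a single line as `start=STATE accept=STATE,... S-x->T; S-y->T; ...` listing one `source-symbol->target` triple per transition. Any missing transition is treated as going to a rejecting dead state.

start=S0; accept=S4; S0-x->S0; S0-y->S1; S1-x->S0; S1-y->S2; S2-x->S3; S2-y->S2; S3-x->S4; S3-y->S1; S4-x->S0; S4-y->S1

Remember how much of `yyxx` the current input suffix matches. State S0 means no match yet; S1 means the last symbol is `y`; S2 means the last 2 symbols are `yy`; S3 means the last 3 symbols are `yyx`; S4 means the last 4 symbols are `yyxx`. Only S4 accepts. On a mismatch, fall back to the longest proper suffix that is still a prefix of `yyxx`.
A 5-state machine:
        x   y  
>  S0   S0  S1 
   S1   S0  S2 
   S2   S3  S2 
   S3   S4  S1 
 * S4   S0  S1 
(> = start, * = accepting)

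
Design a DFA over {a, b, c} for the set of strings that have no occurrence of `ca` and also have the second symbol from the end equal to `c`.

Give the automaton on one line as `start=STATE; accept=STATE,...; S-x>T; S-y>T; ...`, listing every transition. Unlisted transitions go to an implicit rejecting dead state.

start=q0; accept=q3,q4; q0-a>q0; q0-b>q0; q0-c>q1; q1-a>q2; q1-b>q3; q1-c>q4; q2-a>q2; q2-b>q2; q2-c>q2; q3-a>q0; q3-b>q0; q3-c>q1; q4-a>q2; q4-b>q3; q4-c>q4

Handle the two conditions separately and then intersect. The first has 3 states tracking partial matches of the forbidden pattern `ca`; the second has 13 states tracking the last 2 symbols read. A product state is a pair (one from each), accepting exactly when both do. Equivalent product states are then merged.
With 5 states:
        a   b   c  
>  q0   q0  q0  q1 
   q1   q2  q3  q4 
   q2   q2  q2  q2 
 * q3   q0  q0  q1 
 * q4   q2  q3  q4 
(> = start, * = accepting)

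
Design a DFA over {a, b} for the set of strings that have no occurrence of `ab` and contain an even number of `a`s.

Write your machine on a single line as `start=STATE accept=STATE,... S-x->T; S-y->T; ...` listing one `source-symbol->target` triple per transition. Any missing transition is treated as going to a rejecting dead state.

Build one automaton per condition and run them in lockstep. One (3 states) tracks partial matches of the forbidden pattern `ab`; the other (2 states) tracks the count of `a`s modulo 2. Each combined state is a pair, one component from each; accept when both components accept.
With 5 states:
        a   b  
>* q0   q1  q0 
   q1   q2  q3 
 * q2   q1  q4 
   q3   q4  q3 
   q4   q3  q4 
(> = start, * = accepting)

start=q0; accept=q0,q2; q0-a->q1; q0-b->q0; q1-a->q2; q1-b->q3; q2-a->q1; q2-b->q4; q3-a->q4; q3-b->q3; q4-a->q3; q4-b->q4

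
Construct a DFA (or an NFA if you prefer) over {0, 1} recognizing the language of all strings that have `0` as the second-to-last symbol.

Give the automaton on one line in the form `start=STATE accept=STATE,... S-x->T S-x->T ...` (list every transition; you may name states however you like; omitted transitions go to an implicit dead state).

start=q0 accept=q3,q4 q0-0->q1 q0-1->q2 q1-0->q3 q1-1->q4 q2-0->q5 q2-1->q6 q3-0->q3 q3-1->q4 q4-0->q5 q4-1->q6 q5-0->q3 q5-1->q4 q6-0->q5 q6-1->q6

Because acceptance depends on a position counted from the end, the machine has to buffer the most recent 2 symbols. Make each state the string of the last up-to-2 symbols read; on input `x` shift the window left and append `x`. Accept when the buffered window has length 2 and begins with `0`.
A 7-state machine:
        0   1  
>  q0   q1  q2 
   q1   q3  q4 
   q2   q5  q6 
 * q3   q3  q4 
 * q4   q5  q6 
   q5   q3  q4 
   q6   q5  q6 
(> = start, * = accepting)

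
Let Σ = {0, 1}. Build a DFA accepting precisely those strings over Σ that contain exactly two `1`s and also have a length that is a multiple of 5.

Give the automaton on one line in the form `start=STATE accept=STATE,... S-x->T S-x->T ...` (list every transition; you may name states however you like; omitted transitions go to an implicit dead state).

Build one automaton per condition and run them in lockstep. The first has 4 states tracking the count of `1`s, saturating at 3; the second has 5 states tracking the input length modulo 5. A product state is a pair (one from each), accepting exactly when both do. After merging equivalent states the machine shrinks.
          0    1  
>  q0     q1   q2 
   q1     q3   q4 
   q2     q4   q5 
   q3     q6   q7 
   q4     q7   q8 
   q5     q8   q9 
   q6    q10  q11 
   q7    q11  q12 
   q8    q12   q9 
   q9     q9   q9 
   q10    q0  q13 
   q11   q13  q14 
   q12   q14   q9 
   q13    q2  q15 
 * q14   q15   q9 
   q15    q5   q9 
(> = start, * = accepting)

start=q0 accept=q14 q0-0->q1 q0-1->q2 q1-0->q3 q1-1->q4 q2-0->q4 q2-1->q5 q3-0->q6 q3-1->q7 q4-0->q7 q4-1->q8 q5-0->q8 q5-1->q9 q6-0->q10 q6-1->q11 q7-0->q11 q7-1->q12 q8-0->q12 q8-1->q9 q9-0->q9 q9-1->q9 q10-0->q0 q10-1->q13 q11-0->q13 q11-1->q14 q12-0->q14 q12-1->q9 q13-0->q2 q13-1->q15 q14-0->q15 q14-1->q9 q15-0->q5 q15-1->q9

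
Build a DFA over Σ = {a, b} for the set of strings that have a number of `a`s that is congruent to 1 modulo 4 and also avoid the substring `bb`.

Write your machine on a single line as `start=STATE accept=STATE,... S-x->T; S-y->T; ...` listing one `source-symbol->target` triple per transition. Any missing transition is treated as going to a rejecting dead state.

start=q0; accept=q1,q4; q0-a->q1; q0-b->q2; q1-a->q3; q1-b->q4; q2-a->q1; q2-b->q5; q3-a->q6; q3-b->q7; q4-a->q3; q4-b->q8; q5-a->q8; q5-b->q5; q6-a->q0; q6-b->q9; q7-a->q6; q7-b->q10; q8-a->q10; q8-b->q8; q9-a->q0; q9-b->q11; q10-a->q11; q10-b->q10; q11-a->q5; q11-b->q11

Handle the two conditions separately and then intersect. The first has 4 states tracking the count of `a`s modulo 4; the second has 3 states tracking partial matches of the forbidden pattern `bb`. A product state is a pair (one from each), accepting exactly when both do.
          a    b  
>  q0     q1   q2 
 * q1     q3   q4 
   q2     q1   q5 
   q3     q6   q7 
 * q4     q3   q8 
   q5     q8   q5 
   q6     q0   q9 
   q7     q6  q10 
   q8    q10   q8 
   q9     q0  q11 
   q10   q11  q10 
   q11    q5  q11 
(> = start, * = accepting)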